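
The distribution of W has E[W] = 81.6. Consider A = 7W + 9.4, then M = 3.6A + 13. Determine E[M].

E[A] = 7·81.6 + 9.4 = 580.6.
E[M] = 3.6·580.6 + 13 = 2103.16.

E[M] = 2103.16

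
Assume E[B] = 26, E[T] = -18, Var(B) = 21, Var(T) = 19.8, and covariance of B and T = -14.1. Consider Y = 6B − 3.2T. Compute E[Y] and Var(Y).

E[Y] = 213.6, Var(Y) = 1500.192

E[Y] = 6·E[B] + (-3.2)·E[T] = 6·26 + (-3.2)·(-18) = 213.6.
Var(Y) = a²·Var(B) + b²·Var(T) + 2ab·covariance of B and T with a = 6, b = -3.2.
= 6²·21 + (-3.2)²·19.8 + 2·6·(-3.2)·(-14.1)
= 756 + 202.752 + 541.44 = 1500.192.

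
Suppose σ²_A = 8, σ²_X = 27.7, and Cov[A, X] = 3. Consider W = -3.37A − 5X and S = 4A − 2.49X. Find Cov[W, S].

By bilinearity, Cov[W, S] = ac·σ²_A + bd·σ²_X + (ad+bc)·Cov[A, X], with a=-3.37, b=-5, c=4, d=-2.49.
ac·σ²_A = (-3.37)·4·8 = -107.84
bd·σ²_X = (-5)·(-2.49)·27.7 = 344.865
(ad+bc)·Cov[A, X] = (-11.6087)·3 = -34.8261
Cov[W, S] = -107.84 + 344.865 + (-34.8261) = 202.1989.

Cov[W, S] = 202.1989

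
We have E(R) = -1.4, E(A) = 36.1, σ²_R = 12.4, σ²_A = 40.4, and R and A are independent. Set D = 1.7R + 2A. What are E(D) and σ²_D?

E(D) = 1.7·E(R) + 2·E(A) = 1.7·(-1.4) + 2·36.1 = 69.82.
σ²_D = a²·σ²_R + b²·σ²_A + 2ab·covariance of R and A with a = 1.7, b = 2.
Independence gives covariance of R and A = 0.
= 1.7²·12.4 + 2²·40.4 + 2·1.7·2·0
= 35.836 + 161.6 + 0 = 197.436.

E(D) = 69.82, σ²_D = 197.436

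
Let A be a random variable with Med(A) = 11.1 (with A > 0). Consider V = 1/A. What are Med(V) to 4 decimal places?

Med(V) = 0.0901

1/A is monotone on this domain, so Med(V) = 1/(11.1) ≈ 0.0901.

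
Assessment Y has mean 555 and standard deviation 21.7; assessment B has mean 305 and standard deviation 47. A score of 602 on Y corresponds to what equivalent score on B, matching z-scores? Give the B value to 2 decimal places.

z = (602 − 555)/21.7 ≈ 2.1659.
B = 305 + z·47 = 305 + (602 − 555)·47/21.7 ≈ 406.80.

B = 406.80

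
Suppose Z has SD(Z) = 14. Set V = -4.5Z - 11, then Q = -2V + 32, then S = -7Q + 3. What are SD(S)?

SD(S) = 882

SD(V) = |-4.5|·14 = 63.
SD(Q) = |-2|·63 = 126.
SD(S) = |-7|·126 = 882.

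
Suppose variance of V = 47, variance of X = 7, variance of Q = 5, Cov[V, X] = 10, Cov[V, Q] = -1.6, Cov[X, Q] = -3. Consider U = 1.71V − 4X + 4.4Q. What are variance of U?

variance of U = 290.9559

variance of U = a²·variance of V + b²·variance of X + c²·variance of Q + 2ab·Cov[V, X] + 2ac·Cov[V, Q] + 2bc·Cov[X, Q], with a = 1.71, b = -4, c = 4.4.
= 137.4327 + 112 + 96.8 + (-136.8) + (-24.0768) + 105.6
= 290.9559.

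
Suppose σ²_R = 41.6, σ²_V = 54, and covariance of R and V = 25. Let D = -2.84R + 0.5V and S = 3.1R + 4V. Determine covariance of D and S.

By bilinearity, covariance of D and S = ac·σ²_R + bd·σ²_V + (ad+bc)·covariance of R and V, with a=-2.84, b=0.5, c=3.1, d=4.
ac·σ²_R = (-2.84)·3.1·41.6 = -366.2464
bd·σ²_V = 0.5·4·54 = 108
(ad+bc)·covariance of R and V = (-9.81)·25 = -245.25
covariance of D and S = -366.2464 + 108 + (-245.25) = -503.4964.

covariance of D and S = -503.4964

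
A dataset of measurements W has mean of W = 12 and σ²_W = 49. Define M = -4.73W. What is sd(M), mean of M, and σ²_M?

sd(M) = 33.11, mean of M = -56.76, σ²_M = 1096.2721

M = -4.73W is linear with a = -4.73, b = 0.
sd(W) = √49 = 7.
sd(M) = |a|·sd(W) = |-4.73|·7 = 33.11.
mean of M = a·mean of W + b = (-4.73)·12 = -56.76.
σ²_M = a²·σ²_W = (-4.73)²·49 = 1096.2721.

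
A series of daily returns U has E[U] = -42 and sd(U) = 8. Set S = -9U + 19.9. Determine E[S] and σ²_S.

E[S] = 397.9, σ²_S = 5184

S = -9U + 19.9 is linear with a = -9, b = 19.9.
E[S] = a·E[U] + b = (-9)·(-42) + 19.9 = 397.9.
σ²_U = 8² = 64.
σ²_S = a²·σ²_U = (-9)²·64 = 5184 (the additive constant 19.9 does not affect variance).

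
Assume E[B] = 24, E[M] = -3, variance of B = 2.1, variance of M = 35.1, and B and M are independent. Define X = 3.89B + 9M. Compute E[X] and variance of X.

E[X] = 66.36, variance of X = 2874.87741

E[X] = 3.89·E[B] + 9·E[M] = 3.89·24 + 9·(-3) = 66.36.
variance of X = a²·variance of B + b²·variance of M + 2ab·Cov(B, M) with a = 3.89, b = 9.
Independence gives Cov(B, M) = 0.
= 3.89²·2.1 + 9²·35.1 + 2·3.89·9·0
= 31.77741 + 2843.1 + 0 = 2874.87741.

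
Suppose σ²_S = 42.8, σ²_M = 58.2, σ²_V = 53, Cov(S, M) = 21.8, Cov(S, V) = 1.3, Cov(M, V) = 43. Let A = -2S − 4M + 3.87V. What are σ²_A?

σ²_A = 893.5717

σ²_A = a²·σ²_S + b²·σ²_M + c²·σ²_V + 2ab·Cov(S, M) + 2ac·Cov(S, V) + 2bc·Cov(M, V), with a = -2, b = -4, c = 3.87.
= 171.2 + 931.2 + 793.7757 + 348.8 + (-20.124) + (-1331.28)
= 893.5717.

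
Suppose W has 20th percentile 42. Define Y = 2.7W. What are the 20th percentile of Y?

Since a = 2.7 > 0 the transformation is increasing, so the 20th percentile of Y = a·(P_{20} of W) + b = 2.7·42 = 113.4.

20th percentile of Y = 113.4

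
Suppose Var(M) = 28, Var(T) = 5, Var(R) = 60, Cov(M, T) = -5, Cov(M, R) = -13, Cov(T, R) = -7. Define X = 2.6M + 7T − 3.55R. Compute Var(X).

Var(X) = a²·Var(M) + b²·Var(T) + c²·Var(R) + 2ab·Cov(M, T) + 2ac·Cov(M, R) + 2bc·Cov(T, R), with a = 2.6, b = 7, c = -3.55.
= 189.28 + 245 + 756.15 + (-182) + 239.98 + 347.9
= 1596.31.

Var(X) = 1596.31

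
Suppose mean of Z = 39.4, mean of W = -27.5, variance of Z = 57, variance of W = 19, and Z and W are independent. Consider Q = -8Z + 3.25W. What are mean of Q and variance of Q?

mean of Q = -404.575, variance of Q = 3848.6875

mean of Q = (-8)·mean of Z + 3.25·mean of W = (-8)·39.4 + 3.25·(-27.5) = -404.575.
variance of Q = a²·variance of Z + b²·variance of W + 2ab·covariance of Z and W with a = -8, b = 3.25.
Independence gives covariance of Z and W = 0.
= (-8)²·57 + 3.25²·19 + 2·(-8)·3.25·0
= 3648 + 200.6875 + 0 = 3848.6875.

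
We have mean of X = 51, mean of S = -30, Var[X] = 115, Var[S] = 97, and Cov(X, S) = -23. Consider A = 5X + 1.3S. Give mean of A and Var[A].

mean of A = 216, Var[A] = 2739.93

mean of A = 5·mean of X + 1.3·mean of S = 5·51 + 1.3·(-30) = 216.
Var[A] = a²·Var[X] + b²·Var[S] + 2ab·Cov(X, S) with a = 5, b = 1.3.
= 5²·115 + 1.3²·97 + 2·5·1.3·(-23)
= 2875 + 163.93 + (-299) = 2739.93.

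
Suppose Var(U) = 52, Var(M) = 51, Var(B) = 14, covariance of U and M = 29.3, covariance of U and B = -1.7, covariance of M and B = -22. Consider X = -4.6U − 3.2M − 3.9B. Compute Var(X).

Var(X) = a²·Var(U) + b²·Var(M) + c²·Var(B) + 2ab·covariance of U and M + 2ac·covariance of U and B + 2bc·covariance of M and B, with a = -4.6, b = -3.2, c = -3.9.
= 1100.32 + 522.24 + 212.94 + 862.592 + (-60.996) + (-549.12)
= 2087.976.

Var(X) = 2087.976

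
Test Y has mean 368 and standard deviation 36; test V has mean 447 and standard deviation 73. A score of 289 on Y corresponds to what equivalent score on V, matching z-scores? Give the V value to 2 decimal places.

z = (289 − 368)/36 ≈ -2.1944.
V = 447 + z·73 = 447 + (289 − 368)·73/36 ≈ 286.81.

V = 286.81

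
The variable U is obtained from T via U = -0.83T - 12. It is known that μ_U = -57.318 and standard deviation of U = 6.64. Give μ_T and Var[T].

From U = -0.83T - 12: μ_U = a·μ_T + b, so μ_T = (μ_U − b)/a = (-57.318 − (-12))/(-0.83) = 54.6.
Var[U] = 6.64² = 44.0896.
Var[U] = a²·Var[T], so Var[T] = 44.0896/(-0.83)² = 64.

μ_T = 54.6, Var[T] = 64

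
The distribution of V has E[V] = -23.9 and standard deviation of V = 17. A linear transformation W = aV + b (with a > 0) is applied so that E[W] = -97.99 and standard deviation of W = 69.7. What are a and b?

standard deviation of W = a·standard deviation of V (a > 0), so a = 69.7/17 = 4.1.
E[W] = a·E[V] + b, so b = -97.99 − 4.1·(-23.9) = 0.

a = 4.1, b = 0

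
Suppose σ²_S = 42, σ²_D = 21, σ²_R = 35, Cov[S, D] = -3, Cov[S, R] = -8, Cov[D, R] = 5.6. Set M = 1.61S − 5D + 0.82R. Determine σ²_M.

σ²_M = 638.659

σ²_M = a²·σ²_S + b²·σ²_D + c²·σ²_R + 2ab·Cov[S, D] + 2ac·Cov[S, R] + 2bc·Cov[D, R], with a = 1.61, b = -5, c = 0.82.
= 108.8682 + 525 + 23.534 + 48.3 + (-21.1232) + (-45.92)
= 638.659.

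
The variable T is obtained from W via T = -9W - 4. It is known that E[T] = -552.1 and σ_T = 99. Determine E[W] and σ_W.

E[W] = 60.9, σ_W = 11

From T = -9W - 4: E[T] = a·E[W] + b, so E[W] = (E[T] − b)/a = (-552.1 − (-4))/(-9) = 60.9.
σ_T = |a|·σ_W, so σ_W = 99/|-9| = 11.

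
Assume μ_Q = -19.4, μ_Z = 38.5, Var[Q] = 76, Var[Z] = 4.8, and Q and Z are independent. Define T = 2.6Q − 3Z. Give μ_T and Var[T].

μ_T = -165.94, Var[T] = 556.96

μ_T = 2.6·μ_Q + (-3)·μ_Z = 2.6·(-19.4) + (-3)·38.5 = -165.94.
Var[T] = a²·Var[Q] + b²·Var[Z] + 2ab·Cov(Q, Z) with a = 2.6, b = -3.
Independence gives Cov(Q, Z) = 0.
= 2.6²·76 + (-3)²·4.8 + 2·2.6·(-3)·0
= 513.76 + 43.2 + 0 = 556.96.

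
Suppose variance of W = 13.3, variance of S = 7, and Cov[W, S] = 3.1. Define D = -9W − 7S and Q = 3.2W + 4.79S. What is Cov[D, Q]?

Cov[D, Q] = -820.831

By bilinearity, Cov[D, Q] = ac·variance of W + bd·variance of S + (ad+bc)·Cov[W, S], with a=-9, b=-7, c=3.2, d=4.79.
ac·variance of W = (-9)·3.2·13.3 = -383.04
bd·variance of S = (-7)·4.79·7 = -234.71
(ad+bc)·Cov[W, S] = (-65.51)·3.1 = -203.081
Cov[D, Q] = -383.04 + (-234.71) + (-203.081) = -820.831.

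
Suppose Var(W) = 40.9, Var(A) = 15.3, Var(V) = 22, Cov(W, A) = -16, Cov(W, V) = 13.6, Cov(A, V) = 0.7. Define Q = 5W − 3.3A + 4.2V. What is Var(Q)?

Var(Q) = a²·Var(W) + b²·Var(A) + c²·Var(V) + 2ab·Cov(W, A) + 2ac·Cov(W, V) + 2bc·Cov(A, V), with a = 5, b = -3.3, c = 4.2.
= 1022.5 + 166.617 + 388.08 + 528 + 571.2 + (-19.404)
= 2656.993.

Var(Q) = 2656.993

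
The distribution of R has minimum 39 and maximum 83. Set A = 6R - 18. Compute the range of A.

Range of R = 83 − 39 = 44.
Range(A) = |a|·Range(R) = |6|·44 = 264.

Range(A) = 264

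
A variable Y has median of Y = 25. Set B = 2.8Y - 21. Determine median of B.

median of B = 49

A linear map preserves order up to sign, so median of B = a·median of Y + b = 2.8·25 + (-21) = 49.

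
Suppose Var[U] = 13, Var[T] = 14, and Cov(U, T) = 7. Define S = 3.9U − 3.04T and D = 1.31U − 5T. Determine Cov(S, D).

Cov(S, D) = 114.8402

By bilinearity, Cov(S, D) = ac·Var[U] + bd·Var[T] + (ad+bc)·Cov(U, T), with a=3.9, b=-3.04, c=1.31, d=-5.
ac·Var[U] = 3.9·1.31·13 = 66.417
bd·Var[T] = (-3.04)·(-5)·14 = 212.8
(ad+bc)·Cov(U, T) = (-23.4824)·7 = -164.3768
Cov(S, D) = 66.417 + 212.8 + (-164.3768) = 114.8402.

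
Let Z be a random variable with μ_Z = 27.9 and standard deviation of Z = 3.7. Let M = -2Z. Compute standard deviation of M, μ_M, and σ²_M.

M = -2Z is linear with a = -2, b = 0.
standard deviation of M = |a|·standard deviation of Z = |-2|·3.7 = 7.4.
μ_M = a·μ_Z + b = (-2)·27.9 = -55.8.
σ²_Z = 3.7² = 13.69.
σ²_M = a²·σ²_Z = (-2)²·13.69 = 54.76.

standard deviation of M = 7.4, μ_M = -55.8, σ²_M = 54.76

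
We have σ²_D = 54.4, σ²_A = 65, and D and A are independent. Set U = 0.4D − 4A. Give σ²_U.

σ²_U = a²·σ²_D + b²·σ²_A + 2ab·Cov(D, A) with a = 0.4, b = -4.
Independence gives Cov(D, A) = 0.
= 0.4²·54.4 + (-4)²·65 + 2·0.4·(-4)·0
= 8.704 + 1040 + 0 = 1048.704.

σ²_U = 1048.704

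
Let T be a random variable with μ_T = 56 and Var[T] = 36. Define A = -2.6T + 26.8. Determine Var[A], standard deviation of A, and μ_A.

Var[A] = 243.36, standard deviation of A = 15.6, μ_A = -118.8

A = -2.6T + 26.8 is linear with a = -2.6, b = 26.8.
Var[A] = a²·Var[T] = (-2.6)²·36 = 243.36 (the additive constant 26.8 does not affect variance).
standard deviation of T = √36 = 6.
standard deviation of A = |a|·standard deviation of T = |-2.6|·6 = 15.6.
μ_A = a·μ_T + b = (-2.6)·56 + 26.8 = -118.8.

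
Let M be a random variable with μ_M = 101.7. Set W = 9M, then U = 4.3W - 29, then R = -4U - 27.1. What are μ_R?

μ_R = -15654.26

μ_W = 9·101.7 = 915.3.
μ_U = 4.3·915.3 + (-29) = 3906.79.
μ_R = (-4)·3906.79 + (-27.1) = -15654.26.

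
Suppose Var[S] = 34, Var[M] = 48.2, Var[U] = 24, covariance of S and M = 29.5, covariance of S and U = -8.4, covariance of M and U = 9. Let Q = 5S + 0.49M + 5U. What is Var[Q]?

Var[Q] = a²·Var[S] + b²·Var[M] + c²·Var[U] + 2ab·covariance of S and M + 2ac·covariance of S and U + 2bc·covariance of M and U, with a = 5, b = 0.49, c = 5.
= 850 + 11.57282 + 600 + 144.55 + (-420) + 44.1
= 1230.22282.

Var[Q] = 1230.22282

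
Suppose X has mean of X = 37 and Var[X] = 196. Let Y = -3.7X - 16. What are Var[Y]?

Var[Y] = 2683.24

Y = -3.7X - 16 is linear with a = -3.7, b = -16.
Var[Y] = a²·Var[X] = (-3.7)²·196 = 2683.24 (the additive constant -16 does not affect variance).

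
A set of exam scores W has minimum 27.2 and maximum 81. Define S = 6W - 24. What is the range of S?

Range of W = 81 − 27.2 = 53.8.
Range(S) = |a|·Range(W) = |6|·53.8 = 322.8.

Range(S) = 322.8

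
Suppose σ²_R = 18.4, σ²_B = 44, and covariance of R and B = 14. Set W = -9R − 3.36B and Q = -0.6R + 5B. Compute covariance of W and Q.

covariance of W and Q = -1241.616

By bilinearity, covariance of W and Q = ac·σ²_R + bd·σ²_B + (ad+bc)·covariance of R and B, with a=-9, b=-3.36, c=-0.6, d=5.
ac·σ²_R = (-9)·(-0.6)·18.4 = 99.36
bd·σ²_B = (-3.36)·5·44 = -739.2
(ad+bc)·covariance of R and B = (-42.984)·14 = -601.776
covariance of W and Q = 99.36 + (-739.2) + (-601.776) = -1241.616.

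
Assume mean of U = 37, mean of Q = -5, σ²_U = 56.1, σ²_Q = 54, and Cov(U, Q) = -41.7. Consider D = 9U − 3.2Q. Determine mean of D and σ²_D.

mean of D = 349, σ²_D = 7498.98

mean of D = 9·mean of U + (-3.2)·mean of Q = 9·37 + (-3.2)·(-5) = 349.
σ²_D = a²·σ²_U + b²·σ²_Q + 2ab·Cov(U, Q) with a = 9, b = -3.2.
= 9²·56.1 + (-3.2)²·54 + 2·9·(-3.2)·(-41.7)
= 4544.1 + 552.96 + 2401.92 = 7498.98.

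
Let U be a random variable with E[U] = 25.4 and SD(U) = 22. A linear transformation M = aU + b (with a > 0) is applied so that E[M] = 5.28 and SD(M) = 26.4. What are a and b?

SD(M) = a·SD(U) (a > 0), so a = 26.4/22 = 1.2.
E[M] = a·E[U] + b, so b = 5.28 − 1.2·25.4 = -25.2.

a = 1.2, b = -25.2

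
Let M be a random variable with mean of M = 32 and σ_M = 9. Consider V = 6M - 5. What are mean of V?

mean of V = 187

V = 6M - 5 is linear with a = 6, b = -5.
mean of V = a·mean of M + b = 6·32 + (-5) = 187.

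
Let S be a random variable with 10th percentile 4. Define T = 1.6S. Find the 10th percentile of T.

10th percentile of T = 6.4

Since a = 1.6 > 0 the transformation is increasing, so the 10th percentile of T = a·(P_{10} of S) + b = 1.6·4 = 6.4.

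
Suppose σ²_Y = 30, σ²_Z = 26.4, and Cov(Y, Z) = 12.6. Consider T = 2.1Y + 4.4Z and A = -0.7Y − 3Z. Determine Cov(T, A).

By bilinearity, Cov(T, A) = ac·σ²_Y + bd·σ²_Z + (ad+bc)·Cov(Y, Z), with a=2.1, b=4.4, c=-0.7, d=-3.
ac·σ²_Y = 2.1·(-0.7)·30 = -44.1
bd·σ²_Z = 4.4·(-3)·26.4 = -348.48
(ad+bc)·Cov(Y, Z) = (-9.38)·12.6 = -118.188
Cov(T, A) = -44.1 + (-348.48) + (-118.188) = -510.768.

Cov(T, A) = -510.768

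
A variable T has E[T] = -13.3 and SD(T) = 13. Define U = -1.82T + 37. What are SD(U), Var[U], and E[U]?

U = -1.82T + 37 is linear with a = -1.82, b = 37.
SD(U) = |a|·SD(T) = |-1.82|·13 = 23.66.
Var[T] = 13² = 169.
Var[U] = a²·Var[T] = (-1.82)²·169 = 559.7956 (the additive constant 37 does not affect variance).
E[U] = a·E[T] + b = (-1.82)·(-13.3) + 37 = 61.206.

SD(U) = 23.66, Var[U] = 559.7956, E[U] = 61.206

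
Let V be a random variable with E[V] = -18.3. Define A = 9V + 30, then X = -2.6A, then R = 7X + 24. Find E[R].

E[A] = 9·(-18.3) + 30 = -134.7.
E[X] = (-2.6)·(-134.7) = 350.22.
E[R] = 7·350.22 + 24 = 2475.54.

E[R] = 2475.54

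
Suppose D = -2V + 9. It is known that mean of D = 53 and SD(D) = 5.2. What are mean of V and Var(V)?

mean of V = -22, Var(V) = 6.76

From D = -2V + 9: mean of D = a·mean of V + b, so mean of V = (mean of D − b)/a = (53 − 9)/(-2) = -22.
Var(D) = 5.2² = 27.04.
Var(D) = a²·Var(V), so Var(V) = 27.04/(-2)² = 6.76.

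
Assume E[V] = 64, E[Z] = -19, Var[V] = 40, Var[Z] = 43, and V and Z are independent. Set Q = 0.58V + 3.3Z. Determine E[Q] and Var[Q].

E[Q] = -25.58, Var[Q] = 481.726

E[Q] = 0.58·E[V] + 3.3·E[Z] = 0.58·64 + 3.3·(-19) = -25.58.
Var[Q] = a²·Var[V] + b²·Var[Z] + 2ab·Cov[V, Z] with a = 0.58, b = 3.3.
Independence gives Cov[V, Z] = 0.
= 0.58²·40 + 3.3²·43 + 2·0.58·3.3·0
= 13.456 + 468.27 + 0 = 481.726.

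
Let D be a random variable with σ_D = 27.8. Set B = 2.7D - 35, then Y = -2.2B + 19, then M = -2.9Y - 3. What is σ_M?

σ_B = |2.7|·27.8 = 75.06.
σ_Y = |-2.2|·75.06 = 165.132.
σ_M = |-2.9|·165.132 = 478.8828.

σ_M = 478.8828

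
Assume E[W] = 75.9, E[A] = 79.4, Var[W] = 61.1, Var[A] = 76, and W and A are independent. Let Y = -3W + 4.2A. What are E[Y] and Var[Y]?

E[Y] = 105.78, Var[Y] = 1890.54

E[Y] = (-3)·E[W] + 4.2·E[A] = (-3)·75.9 + 4.2·79.4 = 105.78.
Var[Y] = a²·Var[W] + b²·Var[A] + 2ab·covariance of W and A with a = -3, b = 4.2.
Independence gives covariance of W and A = 0.
= (-3)²·61.1 + 4.2²·76 + 2·(-3)·4.2·0
= 549.9 + 1340.64 + 0 = 1890.54.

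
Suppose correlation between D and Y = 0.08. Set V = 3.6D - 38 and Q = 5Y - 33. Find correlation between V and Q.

Linear rescalings preserve correlation up to sign; here the slopes 3.6 and 5 have the same sign, so correlation between V and Q = correlation between D and Y = 0.08.

correlation between V and Q = 0.08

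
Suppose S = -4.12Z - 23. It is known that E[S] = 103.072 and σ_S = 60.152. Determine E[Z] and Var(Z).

From S = -4.12Z - 23: E[S] = a·E[Z] + b, so E[Z] = (E[S] − b)/a = (103.072 − (-23))/(-4.12) = -30.6.
Var(S) = 60.152² = 3618.263104.
Var(S) = a²·Var(Z), so Var(Z) = 3618.263104/(-4.12)² = 213.16.

E[Z] = -30.6, Var(Z) = 213.16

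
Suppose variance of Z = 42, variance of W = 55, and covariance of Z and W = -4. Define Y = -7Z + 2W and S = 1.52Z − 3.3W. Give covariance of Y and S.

covariance of Y and S = -914.44

By bilinearity, covariance of Y and S = ac·variance of Z + bd·variance of W + (ad+bc)·covariance of Z and W, with a=-7, b=2, c=1.52, d=-3.3.
ac·variance of Z = (-7)·1.52·42 = -446.88
bd·variance of W = 2·(-3.3)·55 = -363
(ad+bc)·covariance of Z and W = (26.14)·(-4) = -104.56
covariance of Y and S = -446.88 + (-363) + (-104.56) = -914.44.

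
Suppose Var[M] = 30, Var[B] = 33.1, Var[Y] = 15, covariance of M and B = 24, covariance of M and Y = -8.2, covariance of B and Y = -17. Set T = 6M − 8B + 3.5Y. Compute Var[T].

Var[T] = a²·Var[M] + b²·Var[B] + c²·Var[Y] + 2ab·covariance of M and B + 2ac·covariance of M and Y + 2bc·covariance of B and Y, with a = 6, b = -8, c = 3.5.
= 1080 + 2118.4 + 183.75 + (-2304) + (-344.4) + 952
= 1685.75.

Var[T] = 1685.75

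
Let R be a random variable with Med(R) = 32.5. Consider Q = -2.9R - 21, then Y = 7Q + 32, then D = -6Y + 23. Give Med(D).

Med(D) = 4671.5

Med(Q) = (-2.9)·32.5 + (-21) = -115.25.
Med(Y) = 7·(-115.25) + 32 = -774.75.
Med(D) = (-6)·(-774.75) + 23 = 4671.5.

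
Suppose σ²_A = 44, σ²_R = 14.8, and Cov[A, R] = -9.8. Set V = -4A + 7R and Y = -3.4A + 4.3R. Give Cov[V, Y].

By bilinearity, Cov[V, Y] = ac·σ²_A + bd·σ²_R + (ad+bc)·Cov[A, R], with a=-4, b=7, c=-3.4, d=4.3.
ac·σ²_A = (-4)·(-3.4)·44 = 598.4
bd·σ²_R = 7·4.3·14.8 = 445.48
(ad+bc)·Cov[A, R] = (-41)·(-9.8) = 401.8
Cov[V, Y] = 598.4 + 445.48 + 401.8 = 1445.68.

Cov[V, Y] = 1445.68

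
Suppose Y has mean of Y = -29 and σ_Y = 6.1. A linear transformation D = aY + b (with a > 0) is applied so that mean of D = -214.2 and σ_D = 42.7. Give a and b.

a = 7, b = -11.2

σ_D = a·σ_Y (a > 0), so a = 42.7/6.1 = 7.
mean of D = a·mean of Y + b, so b = -214.2 − 7·(-29) = -11.2.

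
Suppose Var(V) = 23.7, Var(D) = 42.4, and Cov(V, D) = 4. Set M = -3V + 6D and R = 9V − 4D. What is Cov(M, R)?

By bilinearity, Cov(M, R) = ac·Var(V) + bd·Var(D) + (ad+bc)·Cov(V, D), with a=-3, b=6, c=9, d=-4.
ac·Var(V) = (-3)·9·23.7 = -639.9
bd·Var(D) = 6·(-4)·42.4 = -1017.6
(ad+bc)·Cov(V, D) = (66)·4 = 264
Cov(M, R) = -639.9 + (-1017.6) + 264 = -1393.5.

Cov(M, R) = -1393.5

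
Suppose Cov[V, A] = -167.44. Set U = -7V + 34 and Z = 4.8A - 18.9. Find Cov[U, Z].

Cov[U, Z] = a·c·Cov[V, A] = (-7)·4.8·(-167.44) = 5625.984. Additive constants drop out.

Cov[U, Z] = 5625.984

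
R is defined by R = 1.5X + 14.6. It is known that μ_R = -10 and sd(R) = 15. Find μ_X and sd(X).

μ_X = -16.4, sd(X) = 10

From R = 1.5X + 14.6: μ_R = a·μ_X + b, so μ_X = (μ_R − b)/a = (-10 − 14.6)/1.5 = -16.4.
sd(R) = |a|·sd(X), so sd(X) = 15/|1.5| = 10.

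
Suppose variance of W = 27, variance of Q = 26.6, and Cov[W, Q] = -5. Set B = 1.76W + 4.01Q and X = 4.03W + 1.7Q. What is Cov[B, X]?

By bilinearity, Cov[B, X] = ac·variance of W + bd·variance of Q + (ad+bc)·Cov[W, Q], with a=1.76, b=4.01, c=4.03, d=1.7.
ac·variance of W = 1.76·4.03·27 = 191.5056
bd·variance of Q = 4.01·1.7·26.6 = 181.3322
(ad+bc)·Cov[W, Q] = (19.1523)·(-5) = -95.7615
Cov[B, X] = 191.5056 + 181.3322 + (-95.7615) = 277.0763.

Cov[B, X] = 277.0763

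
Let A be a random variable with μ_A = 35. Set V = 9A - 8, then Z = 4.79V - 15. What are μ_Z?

μ_Z = 1455.53

μ_V = 9·35 + (-8) = 307.
μ_Z = 4.79·307 + (-15) = 1455.53.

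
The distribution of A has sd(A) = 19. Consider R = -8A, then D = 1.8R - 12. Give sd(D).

sd(D) = 273.6

sd(R) = |-8|·19 = 152.
sd(D) = |1.8|·152 = 273.6.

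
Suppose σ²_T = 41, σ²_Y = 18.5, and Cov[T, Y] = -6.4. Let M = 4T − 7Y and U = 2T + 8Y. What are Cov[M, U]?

Cov[M, U] = -823.2

By bilinearity, Cov[M, U] = ac·σ²_T + bd·σ²_Y + (ad+bc)·Cov[T, Y], with a=4, b=-7, c=2, d=8.
ac·σ²_T = 4·2·41 = 328
bd·σ²_Y = (-7)·8·18.5 = -1036
(ad+bc)·Cov[T, Y] = (18)·(-6.4) = -115.2
Cov[M, U] = 328 + (-1036) + (-115.2) = -823.2.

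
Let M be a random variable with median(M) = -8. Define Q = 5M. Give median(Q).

A linear map preserves order up to sign, so median(Q) = a·median(M) + b = 5·(-8) = -40.

median(Q) = -40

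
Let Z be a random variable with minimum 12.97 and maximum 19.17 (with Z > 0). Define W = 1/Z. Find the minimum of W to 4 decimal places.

1/Z is decreasing on this domain, so min(W) comes from max(Z) = 19.17: min(W) = 1/(19.17) ≈ 0.0522.

min(W) = 0.0522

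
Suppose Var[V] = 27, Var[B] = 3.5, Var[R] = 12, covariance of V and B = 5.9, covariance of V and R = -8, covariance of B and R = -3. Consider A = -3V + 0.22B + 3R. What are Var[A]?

Var[A] = a²·Var[V] + b²·Var[B] + c²·Var[R] + 2ab·covariance of V and B + 2ac·covariance of V and R + 2bc·covariance of B and R, with a = -3, b = 0.22, c = 3.
= 243 + 0.1694 + 108 + (-7.788) + 144 + (-3.96)
= 483.4214.

Var[A] = 483.4214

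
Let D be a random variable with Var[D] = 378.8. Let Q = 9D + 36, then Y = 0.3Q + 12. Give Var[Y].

Var[Q] = 9²·378.8 = 30682.8.
Var[Y] = 0.3²·30682.8 = 2761.452.

Var[Y] = 2761.452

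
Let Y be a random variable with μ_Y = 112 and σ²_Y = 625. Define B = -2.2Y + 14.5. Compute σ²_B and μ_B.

B = -2.2Y + 14.5 is linear with a = -2.2, b = 14.5.
σ²_B = a²·σ²_Y = (-2.2)²·625 = 3025 (the additive constant 14.5 does not affect variance).
μ_B = a·μ_Y + b = (-2.2)·112 + 14.5 = -231.9.

σ²_B = 3025, μ_B = -231.9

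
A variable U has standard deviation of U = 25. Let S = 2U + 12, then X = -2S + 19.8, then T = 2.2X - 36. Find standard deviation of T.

standard deviation of S = |2|·25 = 50.
standard deviation of X = |-2|·50 = 100.
standard deviation of T = |2.2|·100 = 220.

standard deviation of T = 220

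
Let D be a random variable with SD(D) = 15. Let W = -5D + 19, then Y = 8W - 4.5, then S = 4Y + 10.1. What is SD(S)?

SD(W) = |-5|·15 = 75.
SD(Y) = |8|·75 = 600.
SD(S) = |4|·600 = 2400.

SD(S) = 2400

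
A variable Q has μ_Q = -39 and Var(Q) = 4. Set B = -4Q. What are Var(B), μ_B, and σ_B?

B = -4Q is linear with a = -4, b = 0.
Var(B) = a²·Var(Q) = (-4)²·4 = 64.
μ_B = a·μ_Q + b = (-4)·(-39) = 156.
σ_Q = √4 = 2.
σ_B = |a|·σ_Q = |-4|·2 = 8.

Var(B) = 64, μ_B = 156, σ_B = 8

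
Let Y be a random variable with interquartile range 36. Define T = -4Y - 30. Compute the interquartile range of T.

Under T = aY + b, IQR(T) = |a|·IQR(Y) = |-4|·36 = 144 (shifts cancel; spread scales by |a|).

IQR(T) = 144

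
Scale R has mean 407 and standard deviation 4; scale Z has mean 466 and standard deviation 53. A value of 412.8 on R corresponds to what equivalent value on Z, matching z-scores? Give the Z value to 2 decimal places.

z = (412.8 − 407)/4 = 1.45.
Z = 466 + z·53 = 466 + (412.8 − 407)·53/4 = 542.85.

Z = 542.85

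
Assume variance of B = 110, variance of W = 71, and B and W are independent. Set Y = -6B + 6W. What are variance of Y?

variance of Y = a²·variance of B + b²·variance of W + 2ab·Cov(B, W) with a = -6, b = 6.
Independence gives Cov(B, W) = 0.
= (-6)²·110 + 6²·71 + 2·(-6)·6·0
= 3960 + 2556 + 0 = 6516.

variance of Y = 6516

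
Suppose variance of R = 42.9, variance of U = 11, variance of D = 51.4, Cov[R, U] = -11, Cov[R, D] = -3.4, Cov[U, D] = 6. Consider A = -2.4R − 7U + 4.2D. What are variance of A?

variance of A = a²·variance of R + b²·variance of U + c²·variance of D + 2ab·Cov[R, U] + 2ac·Cov[R, D] + 2bc·Cov[U, D], with a = -2.4, b = -7, c = 4.2.
= 247.104 + 539 + 906.696 + (-369.6) + 68.544 + (-352.8)
= 1038.944.

variance of A = 1038.944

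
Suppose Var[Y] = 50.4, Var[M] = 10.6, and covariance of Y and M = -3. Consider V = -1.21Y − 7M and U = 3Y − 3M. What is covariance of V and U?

covariance of V and U = 91.758

By bilinearity, covariance of V and U = ac·Var[Y] + bd·Var[M] + (ad+bc)·covariance of Y and M, with a=-1.21, b=-7, c=3, d=-3.
ac·Var[Y] = (-1.21)·3·50.4 = -182.952
bd·Var[M] = (-7)·(-3)·10.6 = 222.6
(ad+bc)·covariance of Y and M = (-17.37)·(-3) = 52.11
covariance of V and U = -182.952 + 222.6 + 52.11 = 91.758.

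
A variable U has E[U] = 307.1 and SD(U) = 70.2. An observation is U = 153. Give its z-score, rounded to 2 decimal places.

z = -2.20

z = (U − E[U]) / SD(U) = (153 − 307.1) / 70.2 ≈ -2.20.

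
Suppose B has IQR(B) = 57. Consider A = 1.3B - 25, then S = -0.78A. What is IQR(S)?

IQR(A) = |1.3|·57 = 74.1.
IQR(S) = |-0.78|·74.1 = 57.798.

IQR(S) = 57.798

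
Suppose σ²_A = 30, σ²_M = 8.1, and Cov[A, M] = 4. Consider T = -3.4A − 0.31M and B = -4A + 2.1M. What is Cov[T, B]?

By bilinearity, Cov[T, B] = ac·σ²_A + bd·σ²_M + (ad+bc)·Cov[A, M], with a=-3.4, b=-0.31, c=-4, d=2.1.
ac·σ²_A = (-3.4)·(-4)·30 = 408
bd·σ²_M = (-0.31)·2.1·8.1 = -5.2731
(ad+bc)·Cov[A, M] = (-5.9)·4 = -23.6
Cov[T, B] = 408 + (-5.2731) + (-23.6) = 379.1269.

Cov[T, B] = 379.1269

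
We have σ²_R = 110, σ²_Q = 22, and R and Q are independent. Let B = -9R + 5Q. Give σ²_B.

σ²_B = 9460

σ²_B = a²·σ²_R + b²·σ²_Q + 2ab·Cov[R, Q] with a = -9, b = 5.
Independence gives Cov[R, Q] = 0.
= (-9)²·110 + 5²·22 + 2·(-9)·5·0
= 8910 + 550 + 0 = 9460.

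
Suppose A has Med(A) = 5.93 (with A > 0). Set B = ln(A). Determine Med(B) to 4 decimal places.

Med(B) = 1.78

ln(A) is monotone on this domain, so Med(B) = ln(5.93) ≈ 1.78.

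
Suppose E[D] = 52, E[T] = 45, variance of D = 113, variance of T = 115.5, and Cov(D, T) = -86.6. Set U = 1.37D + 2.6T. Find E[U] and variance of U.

E[U] = 188.24, variance of U = 375.9313

E[U] = 1.37·E[D] + 2.6·E[T] = 1.37·52 + 2.6·45 = 188.24.
variance of U = a²·variance of D + b²·variance of T + 2ab·Cov(D, T) with a = 1.37, b = 2.6.
= 1.37²·113 + 2.6²·115.5 + 2·1.37·2.6·(-86.6)
= 212.0897 + 780.78 + (-616.9384) = 375.9313.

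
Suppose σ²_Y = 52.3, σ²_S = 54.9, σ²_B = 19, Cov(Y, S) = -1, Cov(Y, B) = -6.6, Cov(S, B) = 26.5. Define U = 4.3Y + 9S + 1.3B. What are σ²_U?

σ²_U = a²·σ²_Y + b²·σ²_S + c²·σ²_B + 2ab·Cov(Y, S) + 2ac·Cov(Y, B) + 2bc·Cov(S, B), with a = 4.3, b = 9, c = 1.3.
= 967.027 + 4446.9 + 32.11 + (-77.4) + (-73.788) + 620.1
= 5914.949.

σ²_U = 5914.949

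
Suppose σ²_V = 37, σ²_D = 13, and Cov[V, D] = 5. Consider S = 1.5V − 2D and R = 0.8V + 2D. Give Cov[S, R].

Cov[S, R] = -0.6

By bilinearity, Cov[S, R] = ac·σ²_V + bd·σ²_D + (ad+bc)·Cov[V, D], with a=1.5, b=-2, c=0.8, d=2.
ac·σ²_V = 1.5·0.8·37 = 44.4
bd·σ²_D = (-2)·2·13 = -52
(ad+bc)·Cov[V, D] = (1.4)·5 = 7
Cov[S, R] = 44.4 + (-52) + 7 = -0.6.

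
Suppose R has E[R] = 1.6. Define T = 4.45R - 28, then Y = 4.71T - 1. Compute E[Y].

E[Y] = -99.3448

E[T] = 4.45·1.6 + (-28) = -20.88.
E[Y] = 4.71·(-20.88) + (-1) = -99.3448.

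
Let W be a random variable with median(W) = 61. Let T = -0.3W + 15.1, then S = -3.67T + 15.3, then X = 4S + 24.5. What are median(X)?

median(T) = (-0.3)·61 + 15.1 = -3.2.
median(S) = (-3.67)·(-3.2) + 15.3 = 27.044.
median(X) = 4·27.044 + 24.5 = 132.676.

median(X) = 132.676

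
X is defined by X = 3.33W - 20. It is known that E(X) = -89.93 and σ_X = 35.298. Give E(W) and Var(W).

From X = 3.33W - 20: E(X) = a·E(W) + b, so E(W) = (E(X) − b)/a = (-89.93 − (-20))/3.33 = -21.
Var(X) = 35.298² = 1245.948804.
Var(X) = a²·Var(W), so Var(W) = 1245.948804/3.33² = 112.36.

E(W) = -21, Var(W) = 112.36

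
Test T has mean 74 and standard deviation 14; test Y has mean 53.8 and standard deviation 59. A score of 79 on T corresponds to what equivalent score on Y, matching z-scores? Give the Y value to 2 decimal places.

z = (79 − 74)/14 ≈ 0.3571.
Y = 53.8 + z·59 = 53.8 + (79 − 74)·59/14 ≈ 74.87.

Y = 74.87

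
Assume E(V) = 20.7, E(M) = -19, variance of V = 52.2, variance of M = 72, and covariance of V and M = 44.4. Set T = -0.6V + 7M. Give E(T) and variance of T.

E(T) = (-0.6)·E(V) + 7·E(M) = (-0.6)·20.7 + 7·(-19) = -145.42.
variance of T = a²·variance of V + b²·variance of M + 2ab·covariance of V and M with a = -0.6, b = 7.
= (-0.6)²·52.2 + 7²·72 + 2·(-0.6)·7·44.4
= 18.792 + 3528 + (-372.96) = 3173.832.

E(T) = -145.42, variance of T = 3173.832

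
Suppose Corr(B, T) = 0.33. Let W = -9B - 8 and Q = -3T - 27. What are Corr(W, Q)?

Linear rescalings preserve correlation up to sign; here the slopes -9 and -3 have the same sign, so Corr(W, Q) = Corr(B, T) = 0.33.

Corr(W, Q) = 0.33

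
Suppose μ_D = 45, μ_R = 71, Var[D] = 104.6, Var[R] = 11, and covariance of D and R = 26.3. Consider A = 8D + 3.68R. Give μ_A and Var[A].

μ_A = 621.28, Var[A] = 8391.9104

μ_A = 8·μ_D + 3.68·μ_R = 8·45 + 3.68·71 = 621.28.
Var[A] = a²·Var[D] + b²·Var[R] + 2ab·covariance of D and R with a = 8, b = 3.68.
= 8²·104.6 + 3.68²·11 + 2·8·3.68·26.3
= 6694.4 + 148.9664 + 1548.544 = 8391.9104.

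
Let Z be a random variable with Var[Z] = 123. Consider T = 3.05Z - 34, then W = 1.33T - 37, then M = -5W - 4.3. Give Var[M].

Var[M] = 50599.71616875

Var[T] = 3.05²·123 = 1144.2075.
Var[W] = 1.33²·1144.2075 = 2023.98864675.
Var[M] = (-5)²·2023.98864675 = 50599.71616875.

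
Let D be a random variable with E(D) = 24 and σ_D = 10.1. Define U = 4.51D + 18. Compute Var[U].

U = 4.51D + 18 is linear with a = 4.51, b = 18.
Var[D] = 10.1² = 102.01.
Var[U] = a²·Var[D] = 4.51²·102.01 = 2074.893601 (the additive constant 18 does not affect variance).

Var[U] = 2074.893601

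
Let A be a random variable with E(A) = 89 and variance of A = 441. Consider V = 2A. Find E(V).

E(V) = 178

V = 2A is linear with a = 2, b = 0.
E(V) = a·E(A) + b = 2·89 = 178.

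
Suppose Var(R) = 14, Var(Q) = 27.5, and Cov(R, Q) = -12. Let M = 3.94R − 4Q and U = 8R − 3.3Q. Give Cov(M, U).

By bilinearity, Cov(M, U) = ac·Var(R) + bd·Var(Q) + (ad+bc)·Cov(R, Q), with a=3.94, b=-4, c=8, d=-3.3.
ac·Var(R) = 3.94·8·14 = 441.28
bd·Var(Q) = (-4)·(-3.3)·27.5 = 363
(ad+bc)·Cov(R, Q) = (-45.002)·(-12) = 540.024
Cov(M, U) = 441.28 + 363 + 540.024 = 1344.304.

Cov(M, U) = 1344.304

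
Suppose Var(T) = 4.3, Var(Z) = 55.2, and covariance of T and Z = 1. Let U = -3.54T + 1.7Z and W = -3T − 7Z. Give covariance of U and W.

By bilinearity, covariance of U and W = ac·Var(T) + bd·Var(Z) + (ad+bc)·covariance of T and Z, with a=-3.54, b=1.7, c=-3, d=-7.
ac·Var(T) = (-3.54)·(-3)·4.3 = 45.666
bd·Var(Z) = 1.7·(-7)·55.2 = -656.88
(ad+bc)·covariance of T and Z = (19.68)·1 = 19.68
covariance of U and W = 45.666 + (-656.88) + 19.68 = -591.534.

covariance of U and W = -591.534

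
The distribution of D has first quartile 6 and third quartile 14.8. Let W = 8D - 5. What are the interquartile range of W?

IQR of D = Q3 − Q1 = 14.8 − 6 = 8.8.
Under W = aD + b, IQR(W) = |a|·IQR(D) = |8|·8.8 = 70.4 (shifts cancel; spread scales by |a|).

IQR(W) = 70.4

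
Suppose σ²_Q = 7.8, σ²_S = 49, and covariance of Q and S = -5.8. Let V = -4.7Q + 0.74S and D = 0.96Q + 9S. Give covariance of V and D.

covariance of V and D = 532.36608

By bilinearity, covariance of V and D = ac·σ²_Q + bd·σ²_S + (ad+bc)·covariance of Q and S, with a=-4.7, b=0.74, c=0.96, d=9.
ac·σ²_Q = (-4.7)·0.96·7.8 = -35.1936
bd·σ²_S = 0.74·9·49 = 326.34
(ad+bc)·covariance of Q and S = (-41.5896)·(-5.8) = 241.21968
covariance of V and D = -35.1936 + 326.34 + 241.21968 = 532.36608.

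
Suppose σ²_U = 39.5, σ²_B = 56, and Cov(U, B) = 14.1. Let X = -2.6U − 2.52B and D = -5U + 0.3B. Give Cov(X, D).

Cov(X, D) = 637.826

By bilinearity, Cov(X, D) = ac·σ²_U + bd·σ²_B + (ad+bc)·Cov(U, B), with a=-2.6, b=-2.52, c=-5, d=0.3.
ac·σ²_U = (-2.6)·(-5)·39.5 = 513.5
bd·σ²_B = (-2.52)·0.3·56 = -42.336
(ad+bc)·Cov(U, B) = (11.82)·14.1 = 166.662
Cov(X, D) = 513.5 + (-42.336) + 166.662 = 637.826.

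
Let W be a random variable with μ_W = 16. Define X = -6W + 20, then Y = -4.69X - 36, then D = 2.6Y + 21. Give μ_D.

μ_X = (-6)·16 + 20 = -76.
μ_Y = (-4.69)·(-76) + (-36) = 320.44.
μ_D = 2.6·320.44 + 21 = 854.144.

μ_D = 854.144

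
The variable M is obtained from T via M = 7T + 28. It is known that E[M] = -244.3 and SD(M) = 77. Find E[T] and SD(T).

E[T] = -38.9, SD(T) = 11

From M = 7T + 28: E[M] = a·E[T] + b, so E[T] = (E[M] − b)/a = (-244.3 − 28)/7 = -38.9.
SD(M) = |a|·SD(T), so SD(T) = 77/|7| = 11.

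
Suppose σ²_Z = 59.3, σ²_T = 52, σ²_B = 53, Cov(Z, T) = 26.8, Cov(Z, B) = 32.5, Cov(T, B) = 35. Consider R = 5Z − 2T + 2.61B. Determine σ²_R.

σ²_R = 1998.3913

σ²_R = a²·σ²_Z + b²·σ²_T + c²·σ²_B + 2ab·Cov(Z, T) + 2ac·Cov(Z, B) + 2bc·Cov(T, B), with a = 5, b = -2, c = 2.61.
= 1482.5 + 208 + 361.0413 + (-536) + 848.25 + (-365.4)
= 1998.3913.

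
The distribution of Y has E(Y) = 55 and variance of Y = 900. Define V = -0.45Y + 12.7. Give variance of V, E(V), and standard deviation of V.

variance of V = 182.25, E(V) = -12.05, standard deviation of V = 13.5

V = -0.45Y + 12.7 is linear with a = -0.45, b = 12.7.
variance of V = a²·variance of Y = (-0.45)²·900 = 182.25 (the additive constant 12.7 does not affect variance).
E(V) = a·E(Y) + b = (-0.45)·55 + 12.7 = -12.05.
standard deviation of Y = √900 = 30.
standard deviation of V = |a|·standard deviation of Y = |-0.45|·30 = 13.5.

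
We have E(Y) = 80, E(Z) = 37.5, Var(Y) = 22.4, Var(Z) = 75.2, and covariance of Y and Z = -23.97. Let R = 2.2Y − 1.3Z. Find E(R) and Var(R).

E(R) = 127.25, Var(R) = 372.6124

E(R) = 2.2·E(Y) + (-1.3)·E(Z) = 2.2·80 + (-1.3)·37.5 = 127.25.
Var(R) = a²·Var(Y) + b²·Var(Z) + 2ab·covariance of Y and Z with a = 2.2, b = -1.3.
= 2.2²·22.4 + (-1.3)²·75.2 + 2·2.2·(-1.3)·(-23.97)
= 108.416 + 127.088 + 137.1084 = 372.6124.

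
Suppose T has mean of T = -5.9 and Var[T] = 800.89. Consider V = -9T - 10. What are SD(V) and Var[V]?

V = -9T - 10 is linear with a = -9, b = -10.
SD(T) = √800.89 = 28.3.
SD(V) = |a|·SD(T) = |-9|·28.3 = 254.7.
Var[V] = a²·Var[T] = (-9)²·800.89 = 64872.09 (the additive constant -10 does not affect variance).

SD(V) = 254.7, Var[V] = 64872.09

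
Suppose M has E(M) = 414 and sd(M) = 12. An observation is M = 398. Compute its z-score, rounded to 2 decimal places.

z = (M − E(M)) / sd(M) = (398 − 414) / 12 ≈ -1.33.

z = -1.33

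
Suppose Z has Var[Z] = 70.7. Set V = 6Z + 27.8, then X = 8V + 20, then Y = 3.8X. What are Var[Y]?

Var[Y] = 2352172.032

Var[V] = 6²·70.7 = 2545.2.
Var[X] = 8²·2545.2 = 162892.8.
Var[Y] = 3.8²·162892.8 = 2352172.032.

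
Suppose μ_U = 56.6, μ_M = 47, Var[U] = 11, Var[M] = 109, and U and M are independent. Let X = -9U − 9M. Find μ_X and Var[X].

μ_X = (-9)·μ_U + (-9)·μ_M = (-9)·56.6 + (-9)·47 = -932.4.
Var[X] = a²·Var[U] + b²·Var[M] + 2ab·Cov[U, M] with a = -9, b = -9.
Independence gives Cov[U, M] = 0.
= (-9)²·11 + (-9)²·109 + 2·(-9)·(-9)·0
= 891 + 8829 + 0 = 9720.

μ_X = -932.4, Var[X] = 9720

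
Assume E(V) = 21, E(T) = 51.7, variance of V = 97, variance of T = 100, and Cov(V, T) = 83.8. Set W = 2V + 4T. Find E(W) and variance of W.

E(W) = 2·E(V) + 4·E(T) = 2·21 + 4·51.7 = 248.8.
variance of W = a²·variance of V + b²·variance of T + 2ab·Cov(V, T) with a = 2, b = 4.
= 2²·97 + 4²·100 + 2·2·4·83.8
= 388 + 1600 + 1340.8 = 3328.8.

E(W) = 248.8, variance of W = 3328.8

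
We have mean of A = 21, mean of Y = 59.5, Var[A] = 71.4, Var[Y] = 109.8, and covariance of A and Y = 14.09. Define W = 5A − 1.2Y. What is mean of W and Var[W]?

mean of W = 5·mean of A + (-1.2)·mean of Y = 5·21 + (-1.2)·59.5 = 33.6.
Var[W] = a²·Var[A] + b²·Var[Y] + 2ab·covariance of A and Y with a = 5, b = -1.2.
= 5²·71.4 + (-1.2)²·109.8 + 2·5·(-1.2)·14.09
= 1785 + 158.112 + (-169.08) = 1774.032.

mean of W = 33.6, Var[W] = 1774.032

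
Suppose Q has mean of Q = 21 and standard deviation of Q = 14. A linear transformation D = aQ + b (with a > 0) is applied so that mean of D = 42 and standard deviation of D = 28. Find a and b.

a = 2, b = 0

standard deviation of D = a·standard deviation of Q (a > 0), so a = 28/14 = 2.
mean of D = a·mean of Q + b, so b = 42 − 2·21 = 0.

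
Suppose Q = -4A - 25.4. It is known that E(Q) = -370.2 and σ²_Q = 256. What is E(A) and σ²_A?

E(A) = 86.2, σ²_A = 16

From Q = -4A - 25.4: E(Q) = a·E(A) + b, so E(A) = (E(Q) − b)/a = (-370.2 − (-25.4))/(-4) = 86.2.
σ²_Q = a²·σ²_A, so σ²_A = 256/(-4)² = 16.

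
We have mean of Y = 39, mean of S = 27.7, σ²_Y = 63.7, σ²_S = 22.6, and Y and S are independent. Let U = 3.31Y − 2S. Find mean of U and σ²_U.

mean of U = 3.31·mean of Y + (-2)·mean of S = 3.31·39 + (-2)·27.7 = 73.69.
σ²_U = a²·σ²_Y + b²·σ²_S + 2ab·covariance of Y and S with a = 3.31, b = -2.
Independence gives covariance of Y and S = 0.
= 3.31²·63.7 + (-2)²·22.6 + 2·3.31·(-2)·0
= 697.90357 + 90.4 + 0 = 788.30357.

mean of U = 73.69, σ²_U = 788.30357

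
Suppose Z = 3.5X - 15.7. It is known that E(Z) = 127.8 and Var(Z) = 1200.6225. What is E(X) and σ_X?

From Z = 3.5X - 15.7: E(Z) = a·E(X) + b, so E(X) = (E(Z) − b)/a = (127.8 − (-15.7))/3.5 = 41.
σ_Z = √1200.6225 = 34.65.
σ_Z = |a|·σ_X, so σ_X = 34.65/|3.5| = 9.9.

E(X) = 41, σ_X = 9.9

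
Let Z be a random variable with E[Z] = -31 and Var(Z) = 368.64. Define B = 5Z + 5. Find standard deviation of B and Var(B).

standard deviation of B = 96, Var(B) = 9216

B = 5Z + 5 is linear with a = 5, b = 5.
standard deviation of Z = √368.64 = 19.2.
standard deviation of B = |a|·standard deviation of Z = |5|·19.2 = 96.
Var(B) = a²·Var(Z) = 5²·368.64 = 9216 (the additive constant 5 does not affect variance).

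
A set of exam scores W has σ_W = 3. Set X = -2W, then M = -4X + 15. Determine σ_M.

σ_X = |-2|·3 = 6.
σ_M = |-4|·6 = 24.

σ_M = 24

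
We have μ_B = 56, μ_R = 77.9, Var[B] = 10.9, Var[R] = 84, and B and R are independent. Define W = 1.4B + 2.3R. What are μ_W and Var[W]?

μ_W = 257.57, Var[W] = 465.724

μ_W = 1.4·μ_B + 2.3·μ_R = 1.4·56 + 2.3·77.9 = 257.57.
Var[W] = a²·Var[B] + b²·Var[R] + 2ab·Cov(B, R) with a = 1.4, b = 2.3.
Independence gives Cov(B, R) = 0.
= 1.4²·10.9 + 2.3²·84 + 2·1.4·2.3·0
= 21.364 + 444.36 + 0 = 465.724.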